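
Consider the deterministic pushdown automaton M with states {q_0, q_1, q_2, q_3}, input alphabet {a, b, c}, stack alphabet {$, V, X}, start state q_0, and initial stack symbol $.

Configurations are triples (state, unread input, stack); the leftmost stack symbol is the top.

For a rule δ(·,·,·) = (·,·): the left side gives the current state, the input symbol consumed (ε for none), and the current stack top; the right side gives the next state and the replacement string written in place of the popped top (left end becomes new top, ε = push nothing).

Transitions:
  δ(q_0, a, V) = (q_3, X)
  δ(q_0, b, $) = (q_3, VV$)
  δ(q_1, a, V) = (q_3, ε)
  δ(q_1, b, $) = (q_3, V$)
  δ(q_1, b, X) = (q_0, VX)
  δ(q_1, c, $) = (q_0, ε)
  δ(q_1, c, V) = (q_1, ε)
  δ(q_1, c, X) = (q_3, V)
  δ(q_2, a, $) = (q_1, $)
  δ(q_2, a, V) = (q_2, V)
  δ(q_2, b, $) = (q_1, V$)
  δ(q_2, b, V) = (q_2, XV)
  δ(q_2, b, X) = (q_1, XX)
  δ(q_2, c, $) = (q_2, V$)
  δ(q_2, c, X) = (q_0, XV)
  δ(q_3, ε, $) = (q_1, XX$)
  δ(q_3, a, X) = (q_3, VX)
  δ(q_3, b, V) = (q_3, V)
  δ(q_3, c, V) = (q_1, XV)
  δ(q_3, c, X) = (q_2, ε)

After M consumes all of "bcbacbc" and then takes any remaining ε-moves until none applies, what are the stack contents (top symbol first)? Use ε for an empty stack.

(q_0, bcbacbc, $)
  read b, top $: go to q_3, push VV$ → (q_3, cbacbc, VV$)
  read c, top V: go to q_1, push XV → (q_1, bacbc, XVV$)
  read b, top X: go to q_0, push VX → (q_0, acbc, VXVV$)
  read a, top V: go to q_3, push X → (q_3, cbc, XXVV$)
  read c, top X: go to q_2, push ε → (q_2, bc, XVV$)
  read b, top X: go to q_1, push XX → (q_1, c, XXVV$)
  read c, top X: go to q_3, push V → (q_3, ε, VXVV$)
All input consumed in state q_3 with stack VXVV$.

VXVV$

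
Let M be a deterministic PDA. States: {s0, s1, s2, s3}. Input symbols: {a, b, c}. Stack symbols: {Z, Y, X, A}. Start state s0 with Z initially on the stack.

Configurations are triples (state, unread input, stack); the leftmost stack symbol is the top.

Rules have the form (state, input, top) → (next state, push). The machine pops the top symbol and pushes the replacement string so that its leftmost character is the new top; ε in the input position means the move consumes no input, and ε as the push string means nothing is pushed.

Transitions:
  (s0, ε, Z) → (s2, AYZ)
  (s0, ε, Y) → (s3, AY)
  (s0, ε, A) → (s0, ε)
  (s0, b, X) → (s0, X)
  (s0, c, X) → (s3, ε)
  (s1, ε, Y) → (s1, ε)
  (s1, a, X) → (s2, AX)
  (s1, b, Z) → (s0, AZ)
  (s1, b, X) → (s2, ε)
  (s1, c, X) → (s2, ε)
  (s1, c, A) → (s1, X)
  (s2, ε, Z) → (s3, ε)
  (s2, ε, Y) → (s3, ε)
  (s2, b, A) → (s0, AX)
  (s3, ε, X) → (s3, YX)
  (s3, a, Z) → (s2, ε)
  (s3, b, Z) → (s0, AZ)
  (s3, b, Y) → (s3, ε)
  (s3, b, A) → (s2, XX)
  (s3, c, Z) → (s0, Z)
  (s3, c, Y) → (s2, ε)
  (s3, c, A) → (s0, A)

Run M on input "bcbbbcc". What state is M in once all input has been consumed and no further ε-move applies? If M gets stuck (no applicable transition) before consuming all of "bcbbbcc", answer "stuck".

(s0, bcbbbcc, Z) ⊢ (s2, bcbbbcc, AYZ) ⊢ (s0, cbbbcc, AXYZ) ⊢ (s0, cbbbcc, XYZ) ⊢ (s3, bbbcc, YZ) ⊢ (s3, bbcc, Z) ⊢ (s0, bcc, AZ) ⊢ (s0, bcc, Z) ⊢ (s2, bcc, AYZ) ⊢ (s0, cc, AXYZ) ⊢ (s0, cc, XYZ) ⊢ (s3, c, YZ) ⊢ (s2, ε, Z) ⊢ (s3, ε, ε)
All input consumed; M is in state s3.

s3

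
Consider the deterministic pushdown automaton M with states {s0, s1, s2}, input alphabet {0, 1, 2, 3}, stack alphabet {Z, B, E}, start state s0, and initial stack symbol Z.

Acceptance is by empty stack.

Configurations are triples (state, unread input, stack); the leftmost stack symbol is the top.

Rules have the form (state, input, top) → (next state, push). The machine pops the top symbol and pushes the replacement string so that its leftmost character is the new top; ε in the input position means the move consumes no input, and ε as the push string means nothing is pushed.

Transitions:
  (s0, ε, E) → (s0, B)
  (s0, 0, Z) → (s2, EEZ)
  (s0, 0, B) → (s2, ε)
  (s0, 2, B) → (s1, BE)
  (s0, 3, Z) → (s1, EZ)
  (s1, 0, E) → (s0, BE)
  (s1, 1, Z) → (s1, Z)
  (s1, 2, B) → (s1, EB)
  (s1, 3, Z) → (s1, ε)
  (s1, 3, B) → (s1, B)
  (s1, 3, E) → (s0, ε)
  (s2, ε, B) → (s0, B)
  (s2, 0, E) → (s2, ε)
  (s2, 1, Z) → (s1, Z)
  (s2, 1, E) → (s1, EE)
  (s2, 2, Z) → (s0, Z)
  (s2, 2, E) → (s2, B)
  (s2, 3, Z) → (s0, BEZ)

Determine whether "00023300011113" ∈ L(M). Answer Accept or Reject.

Accept

(s0, 00023300011113, Z) ⊢ (s2, 0023300011113, EEZ) ⊢ (s2, 023300011113, EZ) ⊢ (s2, 23300011113, Z) ⊢ (s0, 3300011113, Z) ⊢ (s1, 300011113, EZ) ⊢ (s0, 00011113, Z) ⊢ (s2, 0011113, EEZ) ⊢ (s2, 011113, EZ) ⊢ (s2, 11113, Z) ⊢ (s1, 1113, Z) ⊢ (s1, 113, Z) ⊢ (s1, 13, Z) ⊢ (s1, 3, Z) ⊢ (s1, ε, ε)
All input consumed and the stack is empty.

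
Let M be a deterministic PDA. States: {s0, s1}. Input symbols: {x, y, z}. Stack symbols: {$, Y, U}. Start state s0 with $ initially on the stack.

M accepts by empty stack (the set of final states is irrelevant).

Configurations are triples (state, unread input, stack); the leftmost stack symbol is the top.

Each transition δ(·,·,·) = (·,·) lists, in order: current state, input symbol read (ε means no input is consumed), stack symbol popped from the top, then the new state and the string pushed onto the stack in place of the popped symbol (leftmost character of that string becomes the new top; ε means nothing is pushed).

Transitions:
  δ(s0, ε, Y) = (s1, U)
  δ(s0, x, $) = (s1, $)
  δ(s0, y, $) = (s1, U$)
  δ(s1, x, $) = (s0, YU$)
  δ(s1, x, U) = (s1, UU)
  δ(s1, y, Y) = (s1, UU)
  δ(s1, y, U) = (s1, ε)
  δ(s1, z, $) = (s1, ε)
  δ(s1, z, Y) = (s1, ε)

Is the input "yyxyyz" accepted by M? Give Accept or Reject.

(s0, yyxyyz, $)
  read y, top $: go to s1, push U$ → (s1, yxyyz, U$)
  read y, top U: go to s1, push ε → (s1, xyyz, $)
  read x, top $: go to s0, push YU$ → (s0, yyz, YU$)
  ε-move, top Y: go to s1, push U → (s1, yyz, UU$)
  read y, top U: go to s1, push ε → (s1, yz, U$)
  read y, top U: go to s1, push ε → (s1, z, $)
  read z, top $: go to s1, push ε → (s1, ε, ε)
All input consumed and the stack is empty.

Accept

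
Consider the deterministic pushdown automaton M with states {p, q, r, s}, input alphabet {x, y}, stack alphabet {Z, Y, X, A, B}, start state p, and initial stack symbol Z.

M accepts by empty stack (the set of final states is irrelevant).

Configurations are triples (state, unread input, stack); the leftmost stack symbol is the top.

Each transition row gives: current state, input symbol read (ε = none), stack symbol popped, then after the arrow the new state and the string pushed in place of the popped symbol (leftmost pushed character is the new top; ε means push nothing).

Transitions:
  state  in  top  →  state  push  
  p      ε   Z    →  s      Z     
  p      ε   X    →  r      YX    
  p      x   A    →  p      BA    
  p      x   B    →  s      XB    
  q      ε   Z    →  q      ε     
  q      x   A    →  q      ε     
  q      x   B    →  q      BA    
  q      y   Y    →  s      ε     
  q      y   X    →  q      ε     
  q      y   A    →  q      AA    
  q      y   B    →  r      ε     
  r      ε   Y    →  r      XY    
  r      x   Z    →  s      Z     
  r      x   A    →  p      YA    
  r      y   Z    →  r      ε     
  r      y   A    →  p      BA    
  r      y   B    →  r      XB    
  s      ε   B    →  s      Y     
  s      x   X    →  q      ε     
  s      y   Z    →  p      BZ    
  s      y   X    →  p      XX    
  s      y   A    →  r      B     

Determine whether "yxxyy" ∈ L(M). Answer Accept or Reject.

(p, yxxyy, Z) ⊢ (s, yxxyy, Z) ⊢ (p, xxyy, BZ) ⊢ (s, xyy, XBZ) ⊢ (q, yy, BZ) ⊢ (r, y, Z) ⊢ (r, ε, ε)
All input consumed and the stack is empty.

Accept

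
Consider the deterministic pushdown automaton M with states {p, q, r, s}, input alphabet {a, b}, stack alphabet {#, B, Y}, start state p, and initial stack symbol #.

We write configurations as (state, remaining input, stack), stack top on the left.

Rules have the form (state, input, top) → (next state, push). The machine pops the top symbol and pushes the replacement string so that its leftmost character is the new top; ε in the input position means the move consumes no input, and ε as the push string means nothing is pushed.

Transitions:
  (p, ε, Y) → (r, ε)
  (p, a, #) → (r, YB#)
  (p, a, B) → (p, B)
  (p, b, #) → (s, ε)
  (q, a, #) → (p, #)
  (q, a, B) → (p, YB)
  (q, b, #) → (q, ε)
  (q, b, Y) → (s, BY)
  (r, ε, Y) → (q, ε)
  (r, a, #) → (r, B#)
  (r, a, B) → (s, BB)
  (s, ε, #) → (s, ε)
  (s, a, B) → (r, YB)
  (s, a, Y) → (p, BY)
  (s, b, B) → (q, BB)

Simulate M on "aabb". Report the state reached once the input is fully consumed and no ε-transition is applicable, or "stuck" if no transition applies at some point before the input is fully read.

stuck

(p, aabb, #)
  read a, top #: go to r, push YB# → (r, abb, YB#)
  ε-move, top Y: go to q, push ε → (q, abb, B#)
  read a, top B: go to p, push YB → (p, bb, YB#)
  ε-move, top Y: go to r, push ε → (r, bb, B#)
No transition for (r, b, top B); M blocks with input bb remaining.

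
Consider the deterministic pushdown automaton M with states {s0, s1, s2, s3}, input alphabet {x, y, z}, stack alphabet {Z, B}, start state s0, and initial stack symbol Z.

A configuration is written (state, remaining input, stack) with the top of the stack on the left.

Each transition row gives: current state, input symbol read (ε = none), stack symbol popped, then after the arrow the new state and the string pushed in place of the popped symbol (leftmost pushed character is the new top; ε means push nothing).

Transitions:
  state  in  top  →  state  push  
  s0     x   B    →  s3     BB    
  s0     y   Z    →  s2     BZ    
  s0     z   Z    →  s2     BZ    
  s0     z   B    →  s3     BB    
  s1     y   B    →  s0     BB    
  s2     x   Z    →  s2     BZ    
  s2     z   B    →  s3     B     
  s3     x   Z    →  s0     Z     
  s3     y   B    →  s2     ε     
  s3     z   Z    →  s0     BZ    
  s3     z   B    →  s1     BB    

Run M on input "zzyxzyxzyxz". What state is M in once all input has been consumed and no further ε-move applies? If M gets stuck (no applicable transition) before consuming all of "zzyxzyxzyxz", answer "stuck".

(s0, zzyxzyxzyxz, Z) ⊢ (s2, zyxzyxzyxz, BZ) ⊢ (s3, yxzyxzyxz, BZ) ⊢ (s2, xzyxzyxz, Z) ⊢ (s2, zyxzyxz, BZ) ⊢ (s3, yxzyxz, BZ) ⊢ (s2, xzyxz, Z) ⊢ (s2, zyxz, BZ) ⊢ (s3, yxz, BZ) ⊢ (s2, xz, Z) ⊢ (s2, z, BZ) ⊢ (s3, ε, BZ)
All input consumed; M is in state s3.

s3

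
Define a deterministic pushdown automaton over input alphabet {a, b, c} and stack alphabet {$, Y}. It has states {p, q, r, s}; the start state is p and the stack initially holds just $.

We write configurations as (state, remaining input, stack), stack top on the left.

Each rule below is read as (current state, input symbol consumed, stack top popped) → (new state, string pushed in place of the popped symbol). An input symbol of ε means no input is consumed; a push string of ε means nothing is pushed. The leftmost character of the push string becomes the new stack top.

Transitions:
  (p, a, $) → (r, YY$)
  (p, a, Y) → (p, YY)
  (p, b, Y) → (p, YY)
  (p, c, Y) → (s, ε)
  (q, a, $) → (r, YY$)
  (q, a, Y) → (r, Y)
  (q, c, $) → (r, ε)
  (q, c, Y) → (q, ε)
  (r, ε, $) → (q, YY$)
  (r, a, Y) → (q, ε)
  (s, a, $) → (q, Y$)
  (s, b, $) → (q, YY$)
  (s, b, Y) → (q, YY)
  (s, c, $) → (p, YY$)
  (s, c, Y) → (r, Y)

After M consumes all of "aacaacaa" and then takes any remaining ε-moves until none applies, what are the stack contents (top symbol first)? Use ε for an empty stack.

(p, aacaacaa, $)
  read a, top $: go to r, push YY$ → (r, acaacaa, YY$)
  read a, top Y: go to q, push ε → (q, caacaa, Y$)
  read c, top Y: go to q, push ε → (q, aacaa, $)
  read a, top $: go to r, push YY$ → (r, acaa, YY$)
  read a, top Y: go to q, push ε → (q, caa, Y$)
  read c, top Y: go to q, push ε → (q, aa, $)
  read a, top $: go to r, push YY$ → (r, a, YY$)
  read a, top Y: go to q, push ε → (q, ε, Y$)
All input consumed in state q with stack Y$.

Y$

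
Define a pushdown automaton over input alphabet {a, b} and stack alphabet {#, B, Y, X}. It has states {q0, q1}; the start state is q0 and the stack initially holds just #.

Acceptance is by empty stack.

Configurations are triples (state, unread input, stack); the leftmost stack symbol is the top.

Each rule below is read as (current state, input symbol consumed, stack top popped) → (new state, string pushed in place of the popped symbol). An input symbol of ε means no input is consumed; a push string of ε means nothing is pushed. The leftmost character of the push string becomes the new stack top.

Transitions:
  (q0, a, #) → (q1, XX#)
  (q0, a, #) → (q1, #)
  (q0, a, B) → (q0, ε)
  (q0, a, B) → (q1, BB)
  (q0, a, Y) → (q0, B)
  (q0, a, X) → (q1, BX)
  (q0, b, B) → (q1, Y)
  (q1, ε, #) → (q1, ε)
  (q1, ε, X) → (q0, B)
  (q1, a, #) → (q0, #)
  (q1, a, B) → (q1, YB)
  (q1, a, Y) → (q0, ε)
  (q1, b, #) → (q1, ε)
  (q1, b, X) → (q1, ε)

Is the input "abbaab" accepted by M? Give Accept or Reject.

One accepting computation: (q0, abbaab, #) ⊢ (q1, bbaab, XX#) ⊢ (q1, baab, X#) ⊢ (q1, aab, #) ⊢ (q0, ab, #) ⊢ (q1, b, #) ⊢ (q1, ε, ε)
All input consumed and the stack is empty.

Accept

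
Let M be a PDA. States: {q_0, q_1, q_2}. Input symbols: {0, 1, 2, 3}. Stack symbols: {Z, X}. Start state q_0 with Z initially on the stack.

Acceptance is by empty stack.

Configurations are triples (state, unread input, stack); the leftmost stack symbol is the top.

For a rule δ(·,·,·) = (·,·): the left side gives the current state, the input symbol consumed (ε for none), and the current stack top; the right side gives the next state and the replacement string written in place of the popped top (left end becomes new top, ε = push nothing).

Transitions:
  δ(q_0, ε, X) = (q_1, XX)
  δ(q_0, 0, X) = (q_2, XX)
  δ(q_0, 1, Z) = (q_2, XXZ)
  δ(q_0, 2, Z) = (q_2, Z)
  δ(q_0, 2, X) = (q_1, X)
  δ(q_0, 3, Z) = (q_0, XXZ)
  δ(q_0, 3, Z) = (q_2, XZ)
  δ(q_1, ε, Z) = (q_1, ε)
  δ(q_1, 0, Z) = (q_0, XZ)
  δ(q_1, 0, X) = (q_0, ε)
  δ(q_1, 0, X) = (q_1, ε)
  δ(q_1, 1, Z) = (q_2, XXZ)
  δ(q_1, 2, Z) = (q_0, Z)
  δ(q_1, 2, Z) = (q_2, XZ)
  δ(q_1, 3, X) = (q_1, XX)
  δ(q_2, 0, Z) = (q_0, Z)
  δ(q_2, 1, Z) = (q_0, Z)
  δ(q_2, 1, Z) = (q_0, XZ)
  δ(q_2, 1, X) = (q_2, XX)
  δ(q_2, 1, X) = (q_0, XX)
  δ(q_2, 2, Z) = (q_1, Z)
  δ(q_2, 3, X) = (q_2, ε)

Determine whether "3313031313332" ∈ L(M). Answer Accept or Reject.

Accept

One accepting computation: (q_0, 3313031313332, Z) ⊢ (q_2, 313031313332, XZ) ⊢ (q_2, 13031313332, Z) ⊢ (q_0, 3031313332, Z) ⊢ (q_0, 031313332, XXZ) ⊢ (q_2, 31313332, XXXZ) ⊢ (q_2, 1313332, XXZ) ⊢ (q_2, 313332, XXXZ) ⊢ (q_2, 13332, XXZ) ⊢ (q_2, 3332, XXXZ) ⊢ (q_2, 332, XXZ) ⊢ (q_2, 32, XZ) ⊢ (q_2, 2, Z) ⊢ (q_1, ε, Z) ⊢ (q_1, ε, ε)
All input consumed and the stack is empty.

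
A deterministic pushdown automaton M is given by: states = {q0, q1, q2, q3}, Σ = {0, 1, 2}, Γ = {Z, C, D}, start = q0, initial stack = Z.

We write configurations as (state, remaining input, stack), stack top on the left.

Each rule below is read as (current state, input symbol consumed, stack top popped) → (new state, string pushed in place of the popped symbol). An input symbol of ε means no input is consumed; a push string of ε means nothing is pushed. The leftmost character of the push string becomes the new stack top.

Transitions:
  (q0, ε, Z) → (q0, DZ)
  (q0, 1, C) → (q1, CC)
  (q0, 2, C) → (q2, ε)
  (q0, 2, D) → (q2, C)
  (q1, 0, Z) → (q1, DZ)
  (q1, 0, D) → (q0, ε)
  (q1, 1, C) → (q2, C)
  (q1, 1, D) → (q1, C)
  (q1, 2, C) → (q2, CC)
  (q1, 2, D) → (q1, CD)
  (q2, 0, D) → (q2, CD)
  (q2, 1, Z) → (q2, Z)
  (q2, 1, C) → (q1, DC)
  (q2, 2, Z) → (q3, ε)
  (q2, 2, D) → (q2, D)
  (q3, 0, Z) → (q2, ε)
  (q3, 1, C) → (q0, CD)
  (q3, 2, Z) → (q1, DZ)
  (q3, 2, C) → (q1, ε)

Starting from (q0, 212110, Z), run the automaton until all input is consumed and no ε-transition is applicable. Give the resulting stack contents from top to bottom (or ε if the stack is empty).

(q0, 212110, Z) ⊢ (q0, 212110, DZ) ⊢ (q2, 12110, CZ) ⊢ (q1, 2110, DCZ) ⊢ (q1, 110, CDCZ) ⊢ (q2, 10, CDCZ) ⊢ (q1, 0, DCDCZ) ⊢ (q0, ε, CDCZ)
All input consumed in state q0 with stack CDCZ.

CDCZ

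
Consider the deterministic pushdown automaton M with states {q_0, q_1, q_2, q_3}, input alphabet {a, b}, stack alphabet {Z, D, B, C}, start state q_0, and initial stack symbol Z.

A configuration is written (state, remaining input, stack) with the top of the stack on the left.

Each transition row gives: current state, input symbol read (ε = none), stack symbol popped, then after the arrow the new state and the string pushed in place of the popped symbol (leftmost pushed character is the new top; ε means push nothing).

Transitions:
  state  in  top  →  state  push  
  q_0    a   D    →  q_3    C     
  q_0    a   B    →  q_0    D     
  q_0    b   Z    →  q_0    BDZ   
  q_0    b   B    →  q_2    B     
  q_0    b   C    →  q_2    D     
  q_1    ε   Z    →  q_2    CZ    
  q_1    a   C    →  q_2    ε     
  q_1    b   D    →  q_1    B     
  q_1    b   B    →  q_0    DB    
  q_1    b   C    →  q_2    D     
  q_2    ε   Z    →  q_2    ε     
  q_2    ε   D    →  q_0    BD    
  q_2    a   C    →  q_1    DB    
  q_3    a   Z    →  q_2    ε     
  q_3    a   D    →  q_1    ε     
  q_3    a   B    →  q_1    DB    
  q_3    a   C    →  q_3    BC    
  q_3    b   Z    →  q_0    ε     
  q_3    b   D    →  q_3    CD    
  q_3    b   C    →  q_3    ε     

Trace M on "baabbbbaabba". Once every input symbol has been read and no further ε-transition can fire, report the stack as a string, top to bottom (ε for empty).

CBBCDZ

(q_0, baabbbbaabba, Z)
  read b, top Z: go to q_0, push BDZ → (q_0, aabbbbaabba, BDZ)
  read a, top B: go to q_0, push D → (q_0, abbbbaabba, DDZ)
  read a, top D: go to q_3, push C → (q_3, bbbbaabba, CDZ)
  read b, top C: go to q_3, push ε → (q_3, bbbaabba, DZ)
  read b, top D: go to q_3, push CD → (q_3, bbaabba, CDZ)
  read b, top C: go to q_3, push ε → (q_3, baabba, DZ)
  read b, top D: go to q_3, push CD → (q_3, aabba, CDZ)
  read a, top C: go to q_3, push BC → (q_3, abba, BCDZ)
  read a, top B: go to q_1, push DB → (q_1, bba, DBCDZ)
  read b, top D: go to q_1, push B → (q_1, ba, BBCDZ)
  read b, top B: go to q_0, push DB → (q_0, a, DBBCDZ)
  read a, top D: go to q_3, push C → (q_3, ε, CBBCDZ)
All input consumed in state q_3 with stack CBBCDZ.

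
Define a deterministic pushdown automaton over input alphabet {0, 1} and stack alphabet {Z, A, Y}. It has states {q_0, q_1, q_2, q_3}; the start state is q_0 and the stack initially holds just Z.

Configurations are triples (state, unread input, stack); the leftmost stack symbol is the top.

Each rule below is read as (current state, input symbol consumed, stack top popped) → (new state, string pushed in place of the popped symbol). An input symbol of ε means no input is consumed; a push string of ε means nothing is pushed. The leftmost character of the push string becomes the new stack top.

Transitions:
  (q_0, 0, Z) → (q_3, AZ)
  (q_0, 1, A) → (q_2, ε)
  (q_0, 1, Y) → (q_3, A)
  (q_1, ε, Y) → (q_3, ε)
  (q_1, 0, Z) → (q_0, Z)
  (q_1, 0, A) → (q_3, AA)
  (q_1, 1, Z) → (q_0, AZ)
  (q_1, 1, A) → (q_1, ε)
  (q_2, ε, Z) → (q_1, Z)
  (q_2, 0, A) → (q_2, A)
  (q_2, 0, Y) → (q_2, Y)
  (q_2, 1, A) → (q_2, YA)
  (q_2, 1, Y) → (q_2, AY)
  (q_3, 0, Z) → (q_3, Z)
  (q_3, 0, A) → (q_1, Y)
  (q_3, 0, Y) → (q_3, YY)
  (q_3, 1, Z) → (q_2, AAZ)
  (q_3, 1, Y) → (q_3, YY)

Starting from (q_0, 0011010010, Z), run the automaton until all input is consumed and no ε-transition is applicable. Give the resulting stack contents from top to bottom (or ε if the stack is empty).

YAYAAZ

(q_0, 0011010010, Z) ⊢ (q_3, 011010010, AZ) ⊢ (q_1, 11010010, YZ) ⊢ (q_3, 11010010, Z) ⊢ (q_2, 1010010, AAZ) ⊢ (q_2, 010010, YAAZ) ⊢ (q_2, 10010, YAAZ) ⊢ (q_2, 0010, AYAAZ) ⊢ (q_2, 010, AYAAZ) ⊢ (q_2, 10, AYAAZ) ⊢ (q_2, 0, YAYAAZ) ⊢ (q_2, ε, YAYAAZ)
All input consumed in state q_2 with stack YAYAAZ.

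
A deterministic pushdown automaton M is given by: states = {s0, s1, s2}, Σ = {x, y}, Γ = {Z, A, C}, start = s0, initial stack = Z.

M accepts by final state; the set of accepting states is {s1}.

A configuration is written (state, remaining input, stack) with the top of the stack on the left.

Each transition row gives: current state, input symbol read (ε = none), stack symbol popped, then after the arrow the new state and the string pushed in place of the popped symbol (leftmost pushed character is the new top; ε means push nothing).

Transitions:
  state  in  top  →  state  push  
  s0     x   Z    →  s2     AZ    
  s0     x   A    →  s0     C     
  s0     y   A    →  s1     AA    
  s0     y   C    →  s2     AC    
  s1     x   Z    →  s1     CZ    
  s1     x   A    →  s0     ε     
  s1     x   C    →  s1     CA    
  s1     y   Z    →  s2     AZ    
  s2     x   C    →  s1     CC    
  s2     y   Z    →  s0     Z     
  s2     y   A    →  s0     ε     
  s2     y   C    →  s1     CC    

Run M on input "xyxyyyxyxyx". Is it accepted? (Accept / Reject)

(s0, xyxyyyxyxyx, Z)
  read x, top Z: go to s2, push AZ → (s2, yxyyyxyxyx, AZ)
  read y, top A: go to s0, push ε → (s0, xyyyxyxyx, Z)
  read x, top Z: go to s2, push AZ → (s2, yyyxyxyx, AZ)
  read y, top A: go to s0, push ε → (s0, yyxyxyx, Z)
No transition applies at (s0, yyxyxyx, Z); input not fully consumed.

Reject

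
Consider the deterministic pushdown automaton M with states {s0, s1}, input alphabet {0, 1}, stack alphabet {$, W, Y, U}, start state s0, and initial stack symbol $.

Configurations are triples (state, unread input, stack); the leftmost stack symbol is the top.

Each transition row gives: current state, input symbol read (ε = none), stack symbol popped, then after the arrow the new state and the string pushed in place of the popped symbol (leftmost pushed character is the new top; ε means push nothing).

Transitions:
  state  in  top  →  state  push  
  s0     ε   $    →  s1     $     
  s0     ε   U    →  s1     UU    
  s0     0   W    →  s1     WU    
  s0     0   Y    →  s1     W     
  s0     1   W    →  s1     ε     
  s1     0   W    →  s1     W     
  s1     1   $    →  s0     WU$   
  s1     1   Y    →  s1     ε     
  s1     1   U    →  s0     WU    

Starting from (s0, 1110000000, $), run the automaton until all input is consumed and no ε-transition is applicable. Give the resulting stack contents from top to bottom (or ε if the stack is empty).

(s0, 1110000000, $)
  ε-move, top $: go to s1, push $ → (s1, 1110000000, $)
  read 1, top $: go to s0, push WU$ → (s0, 110000000, WU$)
  read 1, top W: go to s1, push ε → (s1, 10000000, U$)
  read 1, top U: go to s0, push WU → (s0, 0000000, WU$)
  read 0, top W: go to s1, push WU → (s1, 000000, WUU$)
  read 0, top W: go to s1, push W → (s1, 00000, WUU$)
  read 0, top W: go to s1, push W → (s1, 0000, WUU$)
  read 0, top W: go to s1, push W → (s1, 000, WUU$)
  read 0, top W: go to s1, push W → (s1, 00, WUU$)
  read 0, top W: go to s1, push W → (s1, 0, WUU$)
  read 0, top W: go to s1, push W → (s1, ε, WUU$)
All input consumed in state s1 with stack WUU$.

WUU$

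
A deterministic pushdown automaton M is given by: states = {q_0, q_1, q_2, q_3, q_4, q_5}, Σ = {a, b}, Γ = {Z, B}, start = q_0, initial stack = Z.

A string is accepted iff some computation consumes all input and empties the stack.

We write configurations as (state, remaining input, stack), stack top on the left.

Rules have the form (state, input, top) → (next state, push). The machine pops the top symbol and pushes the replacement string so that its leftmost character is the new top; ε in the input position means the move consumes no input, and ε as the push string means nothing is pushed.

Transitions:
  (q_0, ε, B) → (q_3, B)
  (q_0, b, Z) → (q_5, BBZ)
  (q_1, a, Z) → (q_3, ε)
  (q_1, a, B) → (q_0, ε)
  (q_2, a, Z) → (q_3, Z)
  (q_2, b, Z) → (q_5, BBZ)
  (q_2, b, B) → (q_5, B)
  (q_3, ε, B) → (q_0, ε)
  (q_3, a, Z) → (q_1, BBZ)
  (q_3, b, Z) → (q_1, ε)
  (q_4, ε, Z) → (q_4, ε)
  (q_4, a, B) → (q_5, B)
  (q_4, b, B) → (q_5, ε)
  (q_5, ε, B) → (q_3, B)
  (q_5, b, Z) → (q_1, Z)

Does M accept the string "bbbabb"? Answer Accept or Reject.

Reject

(q_0, bbbabb, Z)
  read b, top Z: go to q_5, push BBZ → (q_5, bbabb, BBZ)
  ε-move, top B: go to q_3, push B → (q_3, bbabb, BBZ)
  ε-move, top B: go to q_0, push ε → (q_0, bbabb, BZ)
  ε-move, top B: go to q_3, push B → (q_3, bbabb, BZ)
  ε-move, top B: go to q_0, push ε → (q_0, bbabb, Z)
  read b, top Z: go to q_5, push BBZ → (q_5, babb, BBZ)
  ε-move, top B: go to q_3, push B → (q_3, babb, BBZ)
  ε-move, top B: go to q_0, push ε → (q_0, babb, BZ)
  ε-move, top B: go to q_3, push B → (q_3, babb, BZ)
  ε-move, top B: go to q_0, push ε → (q_0, babb, Z)
  read b, top Z: go to q_5, push BBZ → (q_5, abb, BBZ)
  ε-move, top B: go to q_3, push B → (q_3, abb, BBZ)
  ε-move, top B: go to q_0, push ε → (q_0, abb, BZ)
  ε-move, top B: go to q_3, push B → (q_3, abb, BZ)
  ε-move, top B: go to q_0, push ε → (q_0, abb, Z)
No transition applies at (q_0, abb, Z); input not fully consumed.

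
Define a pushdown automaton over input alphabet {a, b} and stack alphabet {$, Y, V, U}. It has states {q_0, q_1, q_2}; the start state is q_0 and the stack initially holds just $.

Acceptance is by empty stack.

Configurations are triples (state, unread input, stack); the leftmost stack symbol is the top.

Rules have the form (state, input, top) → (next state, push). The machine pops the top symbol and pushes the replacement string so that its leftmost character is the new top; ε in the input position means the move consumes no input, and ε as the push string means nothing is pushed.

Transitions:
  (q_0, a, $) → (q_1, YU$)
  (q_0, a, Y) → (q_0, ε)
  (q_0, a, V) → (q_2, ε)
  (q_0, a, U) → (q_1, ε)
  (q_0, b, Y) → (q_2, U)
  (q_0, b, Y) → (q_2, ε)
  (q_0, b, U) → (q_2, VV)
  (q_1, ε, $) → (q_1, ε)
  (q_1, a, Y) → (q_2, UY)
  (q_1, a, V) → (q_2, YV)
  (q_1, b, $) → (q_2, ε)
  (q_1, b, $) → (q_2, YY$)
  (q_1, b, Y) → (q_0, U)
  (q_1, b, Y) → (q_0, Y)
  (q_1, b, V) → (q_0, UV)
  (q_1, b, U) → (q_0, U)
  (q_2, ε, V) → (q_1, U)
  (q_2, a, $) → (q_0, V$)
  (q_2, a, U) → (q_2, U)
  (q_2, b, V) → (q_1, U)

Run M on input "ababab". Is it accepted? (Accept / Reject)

Accept

One accepting computation: (q_0, ababab, $) ⊢ (q_1, babab, YU$) ⊢ (q_0, abab, UU$) ⊢ (q_1, bab, U$) ⊢ (q_0, ab, U$) ⊢ (q_1, b, $) ⊢ (q_2, ε, ε)
All input consumed and the stack is empty.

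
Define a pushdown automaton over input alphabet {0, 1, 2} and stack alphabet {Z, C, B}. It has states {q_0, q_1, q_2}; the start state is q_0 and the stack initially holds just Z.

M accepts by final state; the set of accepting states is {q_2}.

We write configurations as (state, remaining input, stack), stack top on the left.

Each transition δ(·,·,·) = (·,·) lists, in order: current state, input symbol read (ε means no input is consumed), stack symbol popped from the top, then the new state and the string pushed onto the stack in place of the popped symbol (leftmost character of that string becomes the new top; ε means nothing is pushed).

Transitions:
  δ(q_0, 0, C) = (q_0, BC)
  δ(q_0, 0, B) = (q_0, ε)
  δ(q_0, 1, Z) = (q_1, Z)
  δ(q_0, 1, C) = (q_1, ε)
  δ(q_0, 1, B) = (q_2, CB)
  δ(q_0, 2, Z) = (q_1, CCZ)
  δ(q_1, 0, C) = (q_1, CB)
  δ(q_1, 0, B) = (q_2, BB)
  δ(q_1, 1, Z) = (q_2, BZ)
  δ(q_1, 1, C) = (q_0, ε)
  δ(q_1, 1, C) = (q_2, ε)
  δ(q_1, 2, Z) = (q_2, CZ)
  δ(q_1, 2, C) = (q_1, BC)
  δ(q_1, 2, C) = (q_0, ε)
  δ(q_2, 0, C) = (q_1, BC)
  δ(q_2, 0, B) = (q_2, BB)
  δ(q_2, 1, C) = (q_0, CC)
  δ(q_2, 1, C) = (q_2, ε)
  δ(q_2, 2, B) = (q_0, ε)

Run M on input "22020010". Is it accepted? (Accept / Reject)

Reject

No computation consumes all input and reaches a final state.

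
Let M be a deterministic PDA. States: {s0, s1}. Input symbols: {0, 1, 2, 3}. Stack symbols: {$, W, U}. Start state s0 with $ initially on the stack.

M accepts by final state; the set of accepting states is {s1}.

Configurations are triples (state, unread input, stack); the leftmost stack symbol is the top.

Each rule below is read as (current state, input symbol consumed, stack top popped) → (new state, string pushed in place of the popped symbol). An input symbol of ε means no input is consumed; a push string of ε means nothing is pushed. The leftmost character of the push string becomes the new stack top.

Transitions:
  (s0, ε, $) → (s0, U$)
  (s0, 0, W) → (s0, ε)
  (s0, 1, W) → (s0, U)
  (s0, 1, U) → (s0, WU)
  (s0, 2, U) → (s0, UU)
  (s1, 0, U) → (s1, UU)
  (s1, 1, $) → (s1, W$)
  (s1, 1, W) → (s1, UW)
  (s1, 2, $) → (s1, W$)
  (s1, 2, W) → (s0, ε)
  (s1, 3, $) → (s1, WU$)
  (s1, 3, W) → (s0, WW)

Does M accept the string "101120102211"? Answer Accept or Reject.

Reject

(s0, 101120102211, $) ⊢ (s0, 101120102211, U$) ⊢ (s0, 01120102211, WU$) ⊢ (s0, 1120102211, U$) ⊢ (s0, 120102211, WU$) ⊢ (s0, 20102211, UU$) ⊢ (s0, 0102211, UUU$)
No transition applies at (s0, 0102211, UUU$); input not fully consumed.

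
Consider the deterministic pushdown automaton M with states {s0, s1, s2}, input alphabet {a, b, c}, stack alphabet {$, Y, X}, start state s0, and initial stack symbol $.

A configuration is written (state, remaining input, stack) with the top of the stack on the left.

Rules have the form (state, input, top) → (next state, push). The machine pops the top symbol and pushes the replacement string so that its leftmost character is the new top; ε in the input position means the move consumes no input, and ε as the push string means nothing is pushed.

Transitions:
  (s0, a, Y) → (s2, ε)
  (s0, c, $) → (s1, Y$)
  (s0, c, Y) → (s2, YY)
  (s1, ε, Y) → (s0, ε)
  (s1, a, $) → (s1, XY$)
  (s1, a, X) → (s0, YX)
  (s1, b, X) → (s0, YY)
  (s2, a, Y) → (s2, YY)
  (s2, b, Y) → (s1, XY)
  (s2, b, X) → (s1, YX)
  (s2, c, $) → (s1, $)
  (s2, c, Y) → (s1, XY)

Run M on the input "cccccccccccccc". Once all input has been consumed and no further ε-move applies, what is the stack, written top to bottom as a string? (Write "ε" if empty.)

$

(s0, cccccccccccccc, $)
  read c, top $: go to s1, push Y$ → (s1, ccccccccccccc, Y$)
  ε-move, top Y: go to s0, push ε → (s0, ccccccccccccc, $)
  read c, top $: go to s1, push Y$ → (s1, cccccccccccc, Y$)
  ε-move, top Y: go to s0, push ε → (s0, cccccccccccc, $)
  read c, top $: go to s1, push Y$ → (s1, ccccccccccc, Y$)
  ε-move, top Y: go to s0, push ε → (s0, ccccccccccc, $)
  read c, top $: go to s1, push Y$ → (s1, cccccccccc, Y$)
  ε-move, top Y: go to s0, push ε → (s0, cccccccccc, $)
  read c, top $: go to s1, push Y$ → (s1, ccccccccc, Y$)
  ε-move, top Y: go to s0, push ε → (s0, ccccccccc, $)
  read c, top $: go to s1, push Y$ → (s1, cccccccc, Y$)
  ε-move, top Y: go to s0, push ε → (s0, cccccccc, $)
  read c, top $: go to s1, push Y$ → (s1, ccccccc, Y$)
  ε-move, top Y: go to s0, push ε → (s0, ccccccc, $)
  read c, top $: go to s1, push Y$ → (s1, cccccc, Y$)
  ε-move, top Y: go to s0, push ε → (s0, cccccc, $)
  read c, top $: go to s1, push Y$ → (s1, ccccc, Y$)
  ε-move, top Y: go to s0, push ε → (s0, ccccc, $)
  read c, top $: go to s1, push Y$ → (s1, cccc, Y$)
  ε-move, top Y: go to s0, push ε → (s0, cccc, $)
  read c, top $: go to s1, push Y$ → (s1, ccc, Y$)
  ε-move, top Y: go to s0, push ε → (s0, ccc, $)
  read c, top $: go to s1, push Y$ → (s1, cc, Y$)
  ε-move, top Y: go to s0, push ε → (s0, cc, $)
  read c, top $: go to s1, push Y$ → (s1, c, Y$)
  ε-move, top Y: go to s0, push ε → (s0, c, $)
  read c, top $: go to s1, push Y$ → (s1, ε, Y$)
  ε-move, top Y: go to s0, push ε → (s0, ε, $)
All input consumed in state s0 with stack $.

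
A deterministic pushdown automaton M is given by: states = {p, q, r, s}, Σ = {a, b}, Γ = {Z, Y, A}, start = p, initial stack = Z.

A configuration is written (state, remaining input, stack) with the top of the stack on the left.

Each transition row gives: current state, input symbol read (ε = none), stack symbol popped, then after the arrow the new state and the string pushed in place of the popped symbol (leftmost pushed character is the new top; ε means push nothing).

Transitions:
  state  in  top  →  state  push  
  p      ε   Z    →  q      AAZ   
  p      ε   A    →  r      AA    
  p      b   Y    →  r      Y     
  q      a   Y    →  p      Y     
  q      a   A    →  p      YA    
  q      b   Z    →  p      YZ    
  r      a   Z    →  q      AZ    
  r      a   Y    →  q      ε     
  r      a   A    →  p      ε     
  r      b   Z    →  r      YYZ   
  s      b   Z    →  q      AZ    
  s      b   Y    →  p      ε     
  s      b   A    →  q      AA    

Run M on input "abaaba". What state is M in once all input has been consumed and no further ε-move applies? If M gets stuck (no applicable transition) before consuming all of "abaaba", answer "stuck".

(p, abaaba, Z)
  ε-move, top Z: go to q, push AAZ → (q, abaaba, AAZ)
  read a, top A: go to p, push YA → (p, baaba, YAAZ)
  read b, top Y: go to r, push Y → (r, aaba, YAAZ)
  read a, top Y: go to q, push ε → (q, aba, AAZ)
  read a, top A: go to p, push YA → (p, ba, YAAZ)
  read b, top Y: go to r, push Y → (r, a, YAAZ)
  read a, top Y: go to q, push ε → (q, ε, AAZ)
All input consumed; M is in state q.

q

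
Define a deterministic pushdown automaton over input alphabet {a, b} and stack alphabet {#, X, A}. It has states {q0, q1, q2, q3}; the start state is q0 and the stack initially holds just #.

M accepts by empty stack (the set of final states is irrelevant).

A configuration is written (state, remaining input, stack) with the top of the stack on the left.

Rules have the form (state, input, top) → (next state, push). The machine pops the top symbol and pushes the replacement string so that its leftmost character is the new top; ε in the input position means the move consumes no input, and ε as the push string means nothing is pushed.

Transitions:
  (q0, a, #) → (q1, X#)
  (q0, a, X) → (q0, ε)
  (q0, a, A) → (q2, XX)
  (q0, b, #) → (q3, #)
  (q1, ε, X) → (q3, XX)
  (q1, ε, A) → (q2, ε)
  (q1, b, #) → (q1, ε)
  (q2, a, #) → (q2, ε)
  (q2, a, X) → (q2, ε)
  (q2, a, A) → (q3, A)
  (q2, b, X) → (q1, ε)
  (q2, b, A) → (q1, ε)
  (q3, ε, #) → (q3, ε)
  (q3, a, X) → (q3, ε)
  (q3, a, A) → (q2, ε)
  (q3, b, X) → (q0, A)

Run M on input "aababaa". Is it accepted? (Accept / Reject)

Accept

(q0, aababaa, #)
  read a, top #: go to q1, push X# → (q1, ababaa, X#)
  ε-move, top X: go to q3, push XX → (q3, ababaa, XX#)
  read a, top X: go to q3, push ε → (q3, babaa, X#)
  read b, top X: go to q0, push A → (q0, abaa, A#)
  read a, top A: go to q2, push XX → (q2, baa, XX#)
  read b, top X: go to q1, push ε → (q1, aa, X#)
  ε-move, top X: go to q3, push XX → (q3, aa, XX#)
  read a, top X: go to q3, push ε → (q3, a, X#)
  read a, top X: go to q3, push ε → (q3, ε, #)
  ε-move, top #: go to q3, push ε → (q3, ε, ε)
All input consumed and the stack is empty.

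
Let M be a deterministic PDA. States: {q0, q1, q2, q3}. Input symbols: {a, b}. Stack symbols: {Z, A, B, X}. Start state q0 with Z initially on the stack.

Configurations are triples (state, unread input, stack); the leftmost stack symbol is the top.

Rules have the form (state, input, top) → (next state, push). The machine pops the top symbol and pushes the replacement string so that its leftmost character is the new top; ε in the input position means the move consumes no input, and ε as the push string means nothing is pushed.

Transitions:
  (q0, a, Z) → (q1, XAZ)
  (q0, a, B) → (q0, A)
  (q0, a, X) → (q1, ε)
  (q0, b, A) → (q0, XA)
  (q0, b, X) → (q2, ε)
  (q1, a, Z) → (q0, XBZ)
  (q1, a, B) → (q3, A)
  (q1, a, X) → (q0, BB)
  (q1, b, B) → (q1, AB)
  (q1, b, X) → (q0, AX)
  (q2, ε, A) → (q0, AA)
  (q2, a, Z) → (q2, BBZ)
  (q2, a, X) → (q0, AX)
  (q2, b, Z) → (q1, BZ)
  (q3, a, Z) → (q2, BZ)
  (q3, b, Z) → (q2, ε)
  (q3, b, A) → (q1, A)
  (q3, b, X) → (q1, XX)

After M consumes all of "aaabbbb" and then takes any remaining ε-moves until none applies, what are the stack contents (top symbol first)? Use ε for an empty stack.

AAABAZ

(q0, aaabbbb, Z)
  read a, top Z: go to q1, push XAZ → (q1, aabbbb, XAZ)
  read a, top X: go to q0, push BB → (q0, abbbb, BBAZ)
  read a, top B: go to q0, push A → (q0, bbbb, ABAZ)
  read b, top A: go to q0, push XA → (q0, bbb, XABAZ)
  read b, top X: go to q2, push ε → (q2, bb, ABAZ)
  ε-move, top A: go to q0, push AA → (q0, bb, AABAZ)
  read b, top A: go to q0, push XA → (q0, b, XAABAZ)
  read b, top X: go to q2, push ε → (q2, ε, AABAZ)
  ε-move, top A: go to q0, push AA → (q0, ε, AAABAZ)
All input consumed in state q0 with stack AAABAZ.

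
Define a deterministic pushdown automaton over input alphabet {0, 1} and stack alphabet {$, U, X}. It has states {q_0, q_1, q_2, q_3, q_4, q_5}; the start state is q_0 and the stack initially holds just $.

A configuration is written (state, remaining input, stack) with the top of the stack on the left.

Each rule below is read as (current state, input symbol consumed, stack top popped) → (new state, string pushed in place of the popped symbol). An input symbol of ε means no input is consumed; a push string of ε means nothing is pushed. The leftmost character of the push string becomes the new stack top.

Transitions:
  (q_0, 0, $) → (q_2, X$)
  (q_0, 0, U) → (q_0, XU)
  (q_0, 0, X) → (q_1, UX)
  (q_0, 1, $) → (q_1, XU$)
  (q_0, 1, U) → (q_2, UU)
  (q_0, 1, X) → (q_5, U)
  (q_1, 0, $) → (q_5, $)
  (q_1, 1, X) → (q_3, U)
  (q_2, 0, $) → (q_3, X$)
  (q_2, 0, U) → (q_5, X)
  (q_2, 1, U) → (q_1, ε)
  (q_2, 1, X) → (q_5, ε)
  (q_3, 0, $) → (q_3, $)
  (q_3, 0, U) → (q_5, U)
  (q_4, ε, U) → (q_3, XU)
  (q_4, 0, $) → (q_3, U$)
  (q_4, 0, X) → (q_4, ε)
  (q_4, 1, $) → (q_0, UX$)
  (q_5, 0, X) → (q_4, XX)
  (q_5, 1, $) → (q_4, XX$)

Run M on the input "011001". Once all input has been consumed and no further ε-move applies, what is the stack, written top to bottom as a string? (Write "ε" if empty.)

(q_0, 011001, $) ⊢ (q_2, 11001, X$) ⊢ (q_5, 1001, $) ⊢ (q_4, 001, XX$) ⊢ (q_4, 01, X$) ⊢ (q_4, 1, $) ⊢ (q_0, ε, UX$)
All input consumed in state q_0 with stack UX$.

UX$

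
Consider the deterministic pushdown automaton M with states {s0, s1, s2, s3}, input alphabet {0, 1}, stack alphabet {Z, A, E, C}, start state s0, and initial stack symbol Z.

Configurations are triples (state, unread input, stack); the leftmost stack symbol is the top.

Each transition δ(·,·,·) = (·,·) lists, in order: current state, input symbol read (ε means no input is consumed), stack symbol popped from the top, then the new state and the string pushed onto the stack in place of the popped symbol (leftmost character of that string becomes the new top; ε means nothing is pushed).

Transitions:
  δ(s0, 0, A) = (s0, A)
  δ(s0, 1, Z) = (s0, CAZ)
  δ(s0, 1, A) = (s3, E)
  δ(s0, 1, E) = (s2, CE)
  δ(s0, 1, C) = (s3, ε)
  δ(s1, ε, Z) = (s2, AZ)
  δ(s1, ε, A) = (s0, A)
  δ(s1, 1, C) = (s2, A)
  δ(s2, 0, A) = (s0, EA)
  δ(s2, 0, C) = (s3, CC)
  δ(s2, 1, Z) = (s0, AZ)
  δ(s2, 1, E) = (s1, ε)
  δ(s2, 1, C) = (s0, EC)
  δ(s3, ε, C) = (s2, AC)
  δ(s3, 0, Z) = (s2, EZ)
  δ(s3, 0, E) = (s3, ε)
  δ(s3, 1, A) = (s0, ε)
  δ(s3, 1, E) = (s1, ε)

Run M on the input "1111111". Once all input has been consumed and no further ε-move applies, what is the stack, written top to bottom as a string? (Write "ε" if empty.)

(s0, 1111111, Z)
  read 1, top Z: go to s0, push CAZ → (s0, 111111, CAZ)
  read 1, top C: go to s3, push ε → (s3, 11111, AZ)
  read 1, top A: go to s0, push ε → (s0, 1111, Z)
  read 1, top Z: go to s0, push CAZ → (s0, 111, CAZ)
  read 1, top C: go to s3, push ε → (s3, 11, AZ)
  read 1, top A: go to s0, push ε → (s0, 1, Z)
  read 1, top Z: go to s0, push CAZ → (s0, ε, CAZ)
All input consumed in state s0 with stack CAZ.

CAZ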